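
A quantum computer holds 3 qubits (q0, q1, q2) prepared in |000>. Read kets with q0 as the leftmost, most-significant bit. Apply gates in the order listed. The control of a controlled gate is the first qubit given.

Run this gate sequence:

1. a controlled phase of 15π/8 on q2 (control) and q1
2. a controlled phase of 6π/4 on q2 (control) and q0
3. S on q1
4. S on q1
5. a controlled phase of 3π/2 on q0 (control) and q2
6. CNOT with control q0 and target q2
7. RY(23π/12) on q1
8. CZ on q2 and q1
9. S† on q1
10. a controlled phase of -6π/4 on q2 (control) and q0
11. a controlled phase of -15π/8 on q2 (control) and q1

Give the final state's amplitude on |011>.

|011> carries amplitude 0 in the final state.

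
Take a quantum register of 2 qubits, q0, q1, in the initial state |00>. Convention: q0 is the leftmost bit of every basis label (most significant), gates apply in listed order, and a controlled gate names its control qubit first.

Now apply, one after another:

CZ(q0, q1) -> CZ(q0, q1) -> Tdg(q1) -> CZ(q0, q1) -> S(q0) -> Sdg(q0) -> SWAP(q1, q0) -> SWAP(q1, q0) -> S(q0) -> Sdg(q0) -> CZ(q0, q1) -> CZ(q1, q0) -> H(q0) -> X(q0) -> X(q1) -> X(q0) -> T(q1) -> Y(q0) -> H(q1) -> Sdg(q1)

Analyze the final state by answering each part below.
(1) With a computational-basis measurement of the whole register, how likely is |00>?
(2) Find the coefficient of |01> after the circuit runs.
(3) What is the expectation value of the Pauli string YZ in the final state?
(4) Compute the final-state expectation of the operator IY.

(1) A full measurement returns |00> with probability 1/4. Key observation: the block from step 4 through step 11 cancels to the identity and can be dropped.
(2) The amplitude on |01> is exp(I*pi/4)/2.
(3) In the final state, YZ has expectation 0.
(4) The observable IY averages to 1.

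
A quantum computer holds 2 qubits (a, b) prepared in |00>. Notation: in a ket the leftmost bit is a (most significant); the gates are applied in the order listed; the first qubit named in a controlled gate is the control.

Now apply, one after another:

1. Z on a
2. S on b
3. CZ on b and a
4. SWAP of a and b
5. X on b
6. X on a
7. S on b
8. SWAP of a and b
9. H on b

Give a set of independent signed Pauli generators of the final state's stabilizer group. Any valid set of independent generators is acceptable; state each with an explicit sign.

The final state is stabilized by the group generated by -IX, -ZI; other independent generating sets are equally valid.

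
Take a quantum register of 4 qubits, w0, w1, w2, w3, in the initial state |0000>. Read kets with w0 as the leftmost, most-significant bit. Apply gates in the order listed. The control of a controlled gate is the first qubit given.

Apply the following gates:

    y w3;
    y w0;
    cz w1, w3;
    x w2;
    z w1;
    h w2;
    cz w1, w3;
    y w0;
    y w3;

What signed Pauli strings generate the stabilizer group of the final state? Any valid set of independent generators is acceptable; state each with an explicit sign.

The final state is stabilized by the group generated by -IIXI, +ZIII, +IZII, +IIIZ; other independent generating sets are equally valid.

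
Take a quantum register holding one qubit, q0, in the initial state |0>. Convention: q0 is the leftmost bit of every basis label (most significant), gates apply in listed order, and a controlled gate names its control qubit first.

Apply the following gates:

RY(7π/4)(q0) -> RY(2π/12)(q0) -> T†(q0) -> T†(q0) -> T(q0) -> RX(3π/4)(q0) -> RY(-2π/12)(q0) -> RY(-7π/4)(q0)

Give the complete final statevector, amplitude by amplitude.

The final amplitudes are -sqrt(2*sqrt(2) + 4)/16 + sqrt(12 - 6*sqrt(2))/16 + sqrt(2 - sqrt(2))/4 + sqrt(sqrt(2) + 2)/8 - I*sqrt(2*sqrt(2) + 4)/16 - sqrt(2 - sqrt(2))*exp(3*I*pi/4)/4 - sqrt(2*sqrt(2) + 4)*exp(I*pi/4)/16 - sqrt(2*sqrt(2) + 4)*exp(3*I*pi/4)/16 + sqrt(12 - 6*sqrt(2))*exp(3*I*pi/4)/16 + sqrt(12 - 6*sqrt(2))*exp(I*pi/4)/16 + I*sqrt(12 - 6*sqrt(2))/16 + sqrt(6 - 3*sqrt(2))*exp(I*pi/4)/8 + sqrt(sqrt(2) + 2)*exp(3*I*pi/4)/8 + I*sqrt(6 - 3*sqrt(2))/8 on |0>, sqrt(3*sqrt(2) + 6)/8 - I*sqrt(sqrt(2) + 2)/4 - (1 + I)*sqrt(6*sqrt(2) + 12)/16 - sqrt(6*sqrt(2) + 12)*exp(I*pi/4)/16 - sqrt(6*sqrt(2) + 12)*exp(3*I*pi/4)/16 - I*sqrt(2 - sqrt(2))/8 - sqrt(2 - sqrt(2))*exp(I*pi/4)/8 - (1 + I)*sqrt(4 - 2*sqrt(2))/16 - sqrt(4 - 2*sqrt(2))*exp(I*pi/4)/16 - sqrt(4 - 2*sqrt(2))*exp(3*I*pi/4)/16 + sqrt(3*sqrt(2) + 6)*exp(3*I*pi/4)/8 + sqrt(sqrt(2) + 2)*exp(I*pi/4)/4 on |1>.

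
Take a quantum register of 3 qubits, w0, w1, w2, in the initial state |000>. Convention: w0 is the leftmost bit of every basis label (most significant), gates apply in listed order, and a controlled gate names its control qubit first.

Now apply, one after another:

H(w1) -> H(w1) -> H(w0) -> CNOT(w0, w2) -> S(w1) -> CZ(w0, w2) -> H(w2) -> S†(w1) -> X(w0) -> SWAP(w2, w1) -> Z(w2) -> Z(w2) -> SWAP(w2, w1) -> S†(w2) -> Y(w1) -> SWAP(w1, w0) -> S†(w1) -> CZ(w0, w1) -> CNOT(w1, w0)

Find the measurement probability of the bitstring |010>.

Outcome |010> occurs with probability 1/4.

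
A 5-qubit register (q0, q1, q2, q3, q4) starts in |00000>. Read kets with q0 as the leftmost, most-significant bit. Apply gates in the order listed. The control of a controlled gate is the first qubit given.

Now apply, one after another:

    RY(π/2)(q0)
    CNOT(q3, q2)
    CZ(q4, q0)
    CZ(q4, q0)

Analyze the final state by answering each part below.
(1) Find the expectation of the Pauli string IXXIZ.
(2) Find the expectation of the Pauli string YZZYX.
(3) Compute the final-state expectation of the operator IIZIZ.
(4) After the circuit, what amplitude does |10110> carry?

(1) In the final state, IXXIZ has expectation 0. Key observation: gates 3-4 undo each other exactly, leaving only the rest of the circuit to track.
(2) In the final state, YZZYX has expectation 0.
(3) In the final state, IIZIZ has expectation 1.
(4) |10110> carries amplitude 0 in the final state.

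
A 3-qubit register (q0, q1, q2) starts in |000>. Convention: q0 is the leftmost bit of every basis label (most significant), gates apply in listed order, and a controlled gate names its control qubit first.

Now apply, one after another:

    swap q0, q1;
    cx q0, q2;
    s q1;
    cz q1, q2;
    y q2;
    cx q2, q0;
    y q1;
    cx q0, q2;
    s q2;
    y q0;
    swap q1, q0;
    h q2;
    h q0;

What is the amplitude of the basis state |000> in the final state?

The amplitude on |000> is I/2.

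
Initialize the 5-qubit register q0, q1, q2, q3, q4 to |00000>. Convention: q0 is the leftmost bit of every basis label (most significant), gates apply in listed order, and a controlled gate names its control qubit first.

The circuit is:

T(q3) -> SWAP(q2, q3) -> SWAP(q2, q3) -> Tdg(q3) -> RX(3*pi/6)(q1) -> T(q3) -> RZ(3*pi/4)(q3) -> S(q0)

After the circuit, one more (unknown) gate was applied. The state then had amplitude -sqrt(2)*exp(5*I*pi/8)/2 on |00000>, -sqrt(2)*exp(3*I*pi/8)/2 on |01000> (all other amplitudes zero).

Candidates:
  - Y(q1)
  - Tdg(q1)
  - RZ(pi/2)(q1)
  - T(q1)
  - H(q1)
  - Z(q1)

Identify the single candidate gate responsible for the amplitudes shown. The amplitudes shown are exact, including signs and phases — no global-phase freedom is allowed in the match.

The applied gate was T(q1).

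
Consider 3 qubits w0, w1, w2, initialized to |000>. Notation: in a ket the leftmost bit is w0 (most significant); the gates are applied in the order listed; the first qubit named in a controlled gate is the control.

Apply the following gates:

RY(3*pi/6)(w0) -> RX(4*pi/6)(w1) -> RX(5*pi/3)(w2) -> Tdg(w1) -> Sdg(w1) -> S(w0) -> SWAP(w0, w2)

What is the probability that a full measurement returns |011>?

The probability of measuring |011> is 9/32.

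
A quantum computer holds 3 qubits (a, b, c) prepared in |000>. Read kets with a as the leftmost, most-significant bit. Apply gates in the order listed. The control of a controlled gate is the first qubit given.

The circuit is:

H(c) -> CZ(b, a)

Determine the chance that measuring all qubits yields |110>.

A full measurement returns |110> with probability 0.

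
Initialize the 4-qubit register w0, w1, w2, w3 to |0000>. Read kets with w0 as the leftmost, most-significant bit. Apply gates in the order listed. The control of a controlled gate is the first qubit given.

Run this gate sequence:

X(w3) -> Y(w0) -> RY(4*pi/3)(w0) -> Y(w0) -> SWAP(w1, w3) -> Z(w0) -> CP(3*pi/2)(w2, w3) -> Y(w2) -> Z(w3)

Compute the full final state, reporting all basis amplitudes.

The final amplitudes are -I/2 on |0110>, -sqrt(3)*I/2 on |1110>, and 0 on every other basis state.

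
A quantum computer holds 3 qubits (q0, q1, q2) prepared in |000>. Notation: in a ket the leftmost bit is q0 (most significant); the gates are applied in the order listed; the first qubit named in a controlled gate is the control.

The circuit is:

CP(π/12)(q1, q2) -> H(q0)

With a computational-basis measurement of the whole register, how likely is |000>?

A full measurement returns |000> with probability 1/2.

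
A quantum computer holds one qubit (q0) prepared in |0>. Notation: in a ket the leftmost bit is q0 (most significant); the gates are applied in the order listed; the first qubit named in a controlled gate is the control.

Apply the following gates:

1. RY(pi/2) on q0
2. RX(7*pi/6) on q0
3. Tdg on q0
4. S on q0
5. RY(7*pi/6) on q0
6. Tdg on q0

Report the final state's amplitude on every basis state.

The resulting statevector has amplitude (sqrt(6) + 2*sqrt(2) - sqrt(2)*I + (-2*sqrt(2) + sqrt(6) - sqrt(2)*I)*exp(I*pi/4))*exp(3*I*pi/4)/8 on |0>, -sqrt(6)/8 - sqrt(2)*exp(I*pi/4)/4 - sqrt(6)*exp(I*pi/4)/8 + sqrt(2)*exp(3*I*pi/4)/8 + sqrt(2)*(2 + I)/8 on |1>.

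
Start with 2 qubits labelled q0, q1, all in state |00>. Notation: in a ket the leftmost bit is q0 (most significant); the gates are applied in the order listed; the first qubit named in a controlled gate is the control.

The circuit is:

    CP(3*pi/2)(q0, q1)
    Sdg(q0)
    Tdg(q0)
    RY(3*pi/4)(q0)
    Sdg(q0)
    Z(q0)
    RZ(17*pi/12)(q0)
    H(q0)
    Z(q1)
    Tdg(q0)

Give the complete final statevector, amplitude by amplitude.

The resulting statevector has amplitude sqrt(2)*I*sqrt(sqrt(2)/4 + 1/2)*exp(17*I*pi/24)/2 + sqrt(2)*sqrt(1/2 - sqrt(2)/4)*exp(-17*I*pi/24)/2 on |00>, 0 on |01>, -sqrt(2)*I*sqrt(sqrt(2)/4 + 1/2)*exp(11*I*pi/24)/2 + sqrt(2)*sqrt(1/2 - sqrt(2)/4)*exp(-23*I*pi/24)/2 on |10>, 0 on |11>.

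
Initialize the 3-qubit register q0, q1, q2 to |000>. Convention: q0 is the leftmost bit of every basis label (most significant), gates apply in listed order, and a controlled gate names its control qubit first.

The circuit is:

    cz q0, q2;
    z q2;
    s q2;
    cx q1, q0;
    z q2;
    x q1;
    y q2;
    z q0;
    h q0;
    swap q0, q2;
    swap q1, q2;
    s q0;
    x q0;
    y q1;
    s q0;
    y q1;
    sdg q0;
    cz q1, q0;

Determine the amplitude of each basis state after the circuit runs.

The resulting statevector has amplitude -sqrt(2)/2 on |001>, -sqrt(2)/2 on |011>, and 0 on every other basis state.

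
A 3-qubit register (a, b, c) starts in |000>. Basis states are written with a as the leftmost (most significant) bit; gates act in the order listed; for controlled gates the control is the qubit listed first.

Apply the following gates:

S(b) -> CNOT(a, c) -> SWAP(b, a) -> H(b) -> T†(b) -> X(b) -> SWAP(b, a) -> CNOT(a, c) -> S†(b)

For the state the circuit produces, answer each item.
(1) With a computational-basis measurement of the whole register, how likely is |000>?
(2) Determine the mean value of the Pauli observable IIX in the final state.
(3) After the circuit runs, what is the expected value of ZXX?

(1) A full measurement returns |000> with probability 1/2.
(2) The expectation value of IIX is 0.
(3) The expectation value of ZXX is 0.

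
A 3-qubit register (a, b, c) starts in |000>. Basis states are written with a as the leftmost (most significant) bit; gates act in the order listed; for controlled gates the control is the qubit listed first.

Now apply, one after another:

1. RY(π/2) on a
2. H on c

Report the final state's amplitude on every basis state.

The final amplitudes are 1/2 on |000>, 1/2 on |001>, 0 on |010>, 0 on |011>, 1/2 on |100>, 1/2 on |101>, 0 on |110>, 0 on |111>.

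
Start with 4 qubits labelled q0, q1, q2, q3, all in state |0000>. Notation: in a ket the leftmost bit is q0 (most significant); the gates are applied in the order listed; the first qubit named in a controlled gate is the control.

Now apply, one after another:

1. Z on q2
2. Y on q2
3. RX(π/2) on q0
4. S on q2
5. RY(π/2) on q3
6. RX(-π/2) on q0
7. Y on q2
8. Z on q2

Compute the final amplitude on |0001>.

The final state's coefficient on |0001> equals sqrt(2)*I/2.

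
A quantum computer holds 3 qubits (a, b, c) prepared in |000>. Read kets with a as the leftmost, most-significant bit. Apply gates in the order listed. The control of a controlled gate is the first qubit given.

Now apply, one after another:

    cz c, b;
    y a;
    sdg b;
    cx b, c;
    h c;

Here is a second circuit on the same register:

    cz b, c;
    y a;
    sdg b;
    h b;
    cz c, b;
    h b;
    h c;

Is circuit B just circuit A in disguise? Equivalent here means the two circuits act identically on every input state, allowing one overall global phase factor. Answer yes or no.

No, they are not equivalent — no single phase factor reconciles the two unitaries.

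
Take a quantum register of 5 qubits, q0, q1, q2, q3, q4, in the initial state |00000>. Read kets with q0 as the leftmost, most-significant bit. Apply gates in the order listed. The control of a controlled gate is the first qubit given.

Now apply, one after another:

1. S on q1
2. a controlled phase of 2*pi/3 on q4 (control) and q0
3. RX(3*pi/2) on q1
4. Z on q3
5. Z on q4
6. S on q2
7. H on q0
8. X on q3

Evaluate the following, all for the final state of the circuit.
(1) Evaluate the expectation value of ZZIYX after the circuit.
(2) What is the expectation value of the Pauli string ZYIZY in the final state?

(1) The expectation value of ZZIYX is 0.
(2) In the final state, ZYIZY has expectation 0.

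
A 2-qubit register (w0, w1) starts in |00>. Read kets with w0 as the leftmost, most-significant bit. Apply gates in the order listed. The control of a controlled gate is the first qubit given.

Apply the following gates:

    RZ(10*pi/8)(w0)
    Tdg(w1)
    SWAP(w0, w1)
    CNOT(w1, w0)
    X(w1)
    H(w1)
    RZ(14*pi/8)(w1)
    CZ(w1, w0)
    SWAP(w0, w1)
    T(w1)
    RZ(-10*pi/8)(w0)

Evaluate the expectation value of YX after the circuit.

The expectation value of YX is 0.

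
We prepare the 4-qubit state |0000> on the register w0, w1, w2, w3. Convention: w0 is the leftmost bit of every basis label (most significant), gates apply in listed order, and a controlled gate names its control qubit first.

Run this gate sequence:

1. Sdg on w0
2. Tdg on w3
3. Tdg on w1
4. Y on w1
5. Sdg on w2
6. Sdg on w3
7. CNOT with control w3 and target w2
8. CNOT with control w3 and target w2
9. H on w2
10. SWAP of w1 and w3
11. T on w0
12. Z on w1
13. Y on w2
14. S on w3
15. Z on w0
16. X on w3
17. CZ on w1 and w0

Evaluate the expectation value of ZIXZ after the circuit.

In the final state, ZIXZ has expectation -1.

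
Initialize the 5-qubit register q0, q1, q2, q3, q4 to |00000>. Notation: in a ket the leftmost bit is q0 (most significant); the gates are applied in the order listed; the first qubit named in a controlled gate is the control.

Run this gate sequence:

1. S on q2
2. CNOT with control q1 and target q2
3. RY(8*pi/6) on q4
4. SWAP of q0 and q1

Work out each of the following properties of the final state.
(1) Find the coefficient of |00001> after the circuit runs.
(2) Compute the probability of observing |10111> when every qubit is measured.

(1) The final state's coefficient on |00001> equals sqrt(3)/2.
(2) The probability of measuring |10111> is 0.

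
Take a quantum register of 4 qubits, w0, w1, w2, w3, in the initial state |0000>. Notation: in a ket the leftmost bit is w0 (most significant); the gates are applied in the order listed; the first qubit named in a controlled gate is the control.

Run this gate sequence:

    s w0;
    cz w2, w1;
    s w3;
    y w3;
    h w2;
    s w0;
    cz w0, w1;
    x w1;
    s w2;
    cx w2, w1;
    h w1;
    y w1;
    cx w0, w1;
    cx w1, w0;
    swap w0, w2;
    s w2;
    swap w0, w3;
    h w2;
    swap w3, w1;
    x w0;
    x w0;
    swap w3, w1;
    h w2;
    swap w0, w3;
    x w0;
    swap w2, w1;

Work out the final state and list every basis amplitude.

After the circuit, the state carries amplitude I/2 on |0001>, 1/2 on |0111>, -1/2 on |1001>, -I/2 on |1111>, and 0 on every other basis state. Key observation: gates 17-24 undo each other exactly, leaving only the rest of the circuit to track.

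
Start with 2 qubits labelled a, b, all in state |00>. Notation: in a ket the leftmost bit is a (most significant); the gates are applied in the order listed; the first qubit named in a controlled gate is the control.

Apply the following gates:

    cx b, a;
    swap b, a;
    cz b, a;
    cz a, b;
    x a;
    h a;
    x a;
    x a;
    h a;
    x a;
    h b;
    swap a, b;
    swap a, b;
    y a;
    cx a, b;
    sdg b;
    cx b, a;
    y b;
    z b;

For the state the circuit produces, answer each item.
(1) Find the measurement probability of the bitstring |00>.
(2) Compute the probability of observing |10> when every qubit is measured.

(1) A full measurement returns |00> with probability 1/2. Key observation: steps 6-9 multiply out to the identity, so the circuit reduces to the remaining gates.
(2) A full measurement returns |10> with probability 0.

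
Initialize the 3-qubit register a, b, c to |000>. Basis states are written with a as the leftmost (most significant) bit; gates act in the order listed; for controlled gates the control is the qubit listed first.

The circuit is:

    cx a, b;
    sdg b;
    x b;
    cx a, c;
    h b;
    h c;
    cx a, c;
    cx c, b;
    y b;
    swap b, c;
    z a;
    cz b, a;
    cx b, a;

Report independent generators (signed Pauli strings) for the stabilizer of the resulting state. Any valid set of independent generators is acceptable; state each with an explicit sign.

The stabilizer group can be generated by -XXI, +IIX, +ZZI, among other valid generating sets.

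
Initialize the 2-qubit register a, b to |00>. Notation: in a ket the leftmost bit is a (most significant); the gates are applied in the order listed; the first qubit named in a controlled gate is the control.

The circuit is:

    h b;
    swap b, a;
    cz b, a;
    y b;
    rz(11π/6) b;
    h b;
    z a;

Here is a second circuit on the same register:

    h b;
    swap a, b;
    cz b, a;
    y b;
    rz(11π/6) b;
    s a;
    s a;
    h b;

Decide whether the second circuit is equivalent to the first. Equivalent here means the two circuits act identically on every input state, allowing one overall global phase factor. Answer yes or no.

Yes — the two circuits implement the same unitary up to a global phase.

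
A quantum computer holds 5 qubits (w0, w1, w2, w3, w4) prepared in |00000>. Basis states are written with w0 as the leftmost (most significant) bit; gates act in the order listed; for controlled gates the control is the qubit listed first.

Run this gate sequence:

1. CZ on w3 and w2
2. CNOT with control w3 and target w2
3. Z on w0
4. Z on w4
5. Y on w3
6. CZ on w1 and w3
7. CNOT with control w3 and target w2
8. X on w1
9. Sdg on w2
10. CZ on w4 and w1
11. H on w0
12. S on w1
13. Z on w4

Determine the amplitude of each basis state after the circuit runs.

The resulting statevector has amplitude sqrt(2)*I/2 on |01110>, sqrt(2)*I/2 on |11110>, and 0 on every other basis state.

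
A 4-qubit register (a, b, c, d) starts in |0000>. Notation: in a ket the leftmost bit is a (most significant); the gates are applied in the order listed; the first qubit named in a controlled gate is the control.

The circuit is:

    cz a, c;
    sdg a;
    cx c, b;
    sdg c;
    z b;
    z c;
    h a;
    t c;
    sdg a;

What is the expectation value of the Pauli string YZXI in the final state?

The observable YZXI averages to 0.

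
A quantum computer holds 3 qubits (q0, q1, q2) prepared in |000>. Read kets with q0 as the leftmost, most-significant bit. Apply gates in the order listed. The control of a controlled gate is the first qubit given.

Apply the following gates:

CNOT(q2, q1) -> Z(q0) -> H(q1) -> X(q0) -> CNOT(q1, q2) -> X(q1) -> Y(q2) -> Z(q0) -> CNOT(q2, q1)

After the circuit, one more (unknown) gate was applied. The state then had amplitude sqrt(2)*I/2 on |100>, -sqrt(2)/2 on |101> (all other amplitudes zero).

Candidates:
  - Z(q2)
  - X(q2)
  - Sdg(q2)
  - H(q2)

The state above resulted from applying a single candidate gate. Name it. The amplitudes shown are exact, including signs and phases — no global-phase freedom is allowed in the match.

It was Sdg(q2) that produced the state shown.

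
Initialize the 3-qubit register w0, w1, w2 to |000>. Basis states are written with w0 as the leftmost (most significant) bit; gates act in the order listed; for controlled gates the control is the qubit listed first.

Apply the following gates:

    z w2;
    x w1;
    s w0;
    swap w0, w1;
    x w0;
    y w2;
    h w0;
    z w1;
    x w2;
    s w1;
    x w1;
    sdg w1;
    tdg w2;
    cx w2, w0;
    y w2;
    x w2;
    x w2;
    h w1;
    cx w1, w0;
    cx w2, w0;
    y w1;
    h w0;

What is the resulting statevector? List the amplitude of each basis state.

After the circuit, the state carries amplitude -sqrt(2)/2 on |001>, -sqrt(2)/2 on |011>, and 0 on every other basis state.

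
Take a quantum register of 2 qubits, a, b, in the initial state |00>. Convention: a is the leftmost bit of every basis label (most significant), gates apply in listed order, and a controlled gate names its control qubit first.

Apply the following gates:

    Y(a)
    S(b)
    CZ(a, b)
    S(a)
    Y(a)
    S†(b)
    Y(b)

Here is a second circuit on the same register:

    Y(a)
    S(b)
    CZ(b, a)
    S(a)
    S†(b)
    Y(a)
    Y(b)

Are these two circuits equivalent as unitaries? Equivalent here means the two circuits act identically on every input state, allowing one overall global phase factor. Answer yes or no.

Yes — the two circuits implement the same unitary up to a global phase.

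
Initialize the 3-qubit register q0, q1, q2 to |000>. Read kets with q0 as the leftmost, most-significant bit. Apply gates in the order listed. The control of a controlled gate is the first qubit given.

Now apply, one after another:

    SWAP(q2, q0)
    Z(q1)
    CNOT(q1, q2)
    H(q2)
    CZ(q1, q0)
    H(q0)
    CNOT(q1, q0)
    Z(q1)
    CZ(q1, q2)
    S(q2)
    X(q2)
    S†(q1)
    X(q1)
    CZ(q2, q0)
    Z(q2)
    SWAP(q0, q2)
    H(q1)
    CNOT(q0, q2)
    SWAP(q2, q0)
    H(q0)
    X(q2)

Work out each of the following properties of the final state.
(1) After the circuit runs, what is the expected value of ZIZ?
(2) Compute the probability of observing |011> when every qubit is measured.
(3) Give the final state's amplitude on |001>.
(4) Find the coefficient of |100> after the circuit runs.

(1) In the final state, ZIZ has expectation -1.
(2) Outcome |011> occurs with probability 1/4.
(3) The amplitude on |001> is I/2.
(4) |100> carries amplitude 1/2 in the final state.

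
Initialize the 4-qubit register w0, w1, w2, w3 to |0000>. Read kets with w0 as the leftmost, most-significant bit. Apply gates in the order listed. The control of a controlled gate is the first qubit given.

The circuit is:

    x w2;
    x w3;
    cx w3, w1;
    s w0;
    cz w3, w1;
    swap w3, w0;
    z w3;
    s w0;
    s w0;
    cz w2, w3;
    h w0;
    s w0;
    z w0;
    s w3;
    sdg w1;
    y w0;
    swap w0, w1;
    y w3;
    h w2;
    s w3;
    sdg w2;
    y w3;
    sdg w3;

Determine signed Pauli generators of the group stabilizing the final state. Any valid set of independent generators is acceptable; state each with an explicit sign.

The final state is stabilized by the group generated by +IYII, +IIYI, -ZIII, +IIIZ; other independent generating sets are equally valid.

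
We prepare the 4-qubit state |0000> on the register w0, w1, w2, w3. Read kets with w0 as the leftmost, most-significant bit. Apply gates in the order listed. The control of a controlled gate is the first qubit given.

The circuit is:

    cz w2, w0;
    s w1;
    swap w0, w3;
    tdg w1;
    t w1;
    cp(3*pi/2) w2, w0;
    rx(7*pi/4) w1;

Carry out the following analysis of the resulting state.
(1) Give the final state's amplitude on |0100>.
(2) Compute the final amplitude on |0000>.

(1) |0100> carries amplitude -I*sqrt(2 - sqrt(2))/2 in the final state.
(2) The final state's coefficient on |0000> equals -sqrt(sqrt(2) + 2)/2.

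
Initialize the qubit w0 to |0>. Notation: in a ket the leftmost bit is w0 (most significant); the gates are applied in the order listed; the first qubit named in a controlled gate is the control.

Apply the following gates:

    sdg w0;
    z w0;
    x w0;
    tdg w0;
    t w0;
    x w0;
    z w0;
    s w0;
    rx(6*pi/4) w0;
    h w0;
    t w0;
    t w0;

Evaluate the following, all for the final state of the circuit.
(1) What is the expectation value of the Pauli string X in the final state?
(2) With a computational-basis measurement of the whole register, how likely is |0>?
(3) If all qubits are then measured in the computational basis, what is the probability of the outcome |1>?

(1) In the final state, X has expectation 1. Key observation: gates 1-8 undo each other exactly, leaving only the rest of the circuit to track.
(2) Outcome |0> occurs with probability 1/2.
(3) A full measurement returns |1> with probability 1/2.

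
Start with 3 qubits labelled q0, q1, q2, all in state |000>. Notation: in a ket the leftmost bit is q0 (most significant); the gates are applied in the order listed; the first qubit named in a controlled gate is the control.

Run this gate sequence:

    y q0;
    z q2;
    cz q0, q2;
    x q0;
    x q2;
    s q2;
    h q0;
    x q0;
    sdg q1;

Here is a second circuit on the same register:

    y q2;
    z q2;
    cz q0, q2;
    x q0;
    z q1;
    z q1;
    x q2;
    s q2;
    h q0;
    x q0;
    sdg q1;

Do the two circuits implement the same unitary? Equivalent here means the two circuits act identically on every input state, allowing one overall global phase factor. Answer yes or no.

No — the two circuits implement different unitaries, even allowing a global phase.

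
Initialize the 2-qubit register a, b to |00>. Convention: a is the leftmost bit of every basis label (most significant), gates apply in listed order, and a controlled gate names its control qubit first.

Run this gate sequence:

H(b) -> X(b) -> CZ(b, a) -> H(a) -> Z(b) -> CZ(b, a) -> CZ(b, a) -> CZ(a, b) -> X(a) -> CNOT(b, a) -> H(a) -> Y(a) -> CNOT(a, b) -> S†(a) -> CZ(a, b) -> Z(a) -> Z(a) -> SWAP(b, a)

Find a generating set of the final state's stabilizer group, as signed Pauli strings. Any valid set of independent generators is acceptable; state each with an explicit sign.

The stabilizer group can be generated by +IY, -ZI, among other valid generating sets.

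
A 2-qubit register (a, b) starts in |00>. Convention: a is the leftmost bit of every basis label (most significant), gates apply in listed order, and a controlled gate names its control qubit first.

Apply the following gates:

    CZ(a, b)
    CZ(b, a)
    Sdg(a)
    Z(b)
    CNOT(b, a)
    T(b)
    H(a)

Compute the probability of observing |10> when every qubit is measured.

A full measurement returns |10> with probability 1/2.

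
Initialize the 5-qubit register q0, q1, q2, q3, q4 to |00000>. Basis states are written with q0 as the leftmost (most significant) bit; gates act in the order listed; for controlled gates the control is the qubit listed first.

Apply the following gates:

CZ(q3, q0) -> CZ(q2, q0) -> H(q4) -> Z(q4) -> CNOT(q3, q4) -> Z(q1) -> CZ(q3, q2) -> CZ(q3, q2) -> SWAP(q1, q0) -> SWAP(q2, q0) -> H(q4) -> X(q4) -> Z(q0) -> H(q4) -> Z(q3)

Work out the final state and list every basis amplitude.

The final amplitudes are sqrt(2)/2 on |00000>, sqrt(2)/2 on |00001>, and 0 on every other basis state.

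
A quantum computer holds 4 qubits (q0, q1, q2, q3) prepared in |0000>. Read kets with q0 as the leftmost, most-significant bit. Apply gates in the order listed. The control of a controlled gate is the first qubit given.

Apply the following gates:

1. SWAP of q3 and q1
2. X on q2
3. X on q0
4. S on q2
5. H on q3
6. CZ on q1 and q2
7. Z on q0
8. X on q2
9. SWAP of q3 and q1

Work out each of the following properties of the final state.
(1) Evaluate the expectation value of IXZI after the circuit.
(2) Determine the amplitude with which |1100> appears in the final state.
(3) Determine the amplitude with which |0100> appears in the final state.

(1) The observable IXZI averages to 1.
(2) The amplitude on |1100> is -sqrt(2)*I/2.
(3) The amplitude on |0100> is 0.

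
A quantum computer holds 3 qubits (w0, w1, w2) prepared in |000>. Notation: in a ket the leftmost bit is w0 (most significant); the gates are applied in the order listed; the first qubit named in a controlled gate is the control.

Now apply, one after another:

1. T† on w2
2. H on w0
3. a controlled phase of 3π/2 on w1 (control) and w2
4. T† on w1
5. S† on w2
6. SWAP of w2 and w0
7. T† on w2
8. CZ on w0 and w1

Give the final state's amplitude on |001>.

|001> carries amplitude -sqrt(2)*exp(3*I*pi/4)/2 in the final state.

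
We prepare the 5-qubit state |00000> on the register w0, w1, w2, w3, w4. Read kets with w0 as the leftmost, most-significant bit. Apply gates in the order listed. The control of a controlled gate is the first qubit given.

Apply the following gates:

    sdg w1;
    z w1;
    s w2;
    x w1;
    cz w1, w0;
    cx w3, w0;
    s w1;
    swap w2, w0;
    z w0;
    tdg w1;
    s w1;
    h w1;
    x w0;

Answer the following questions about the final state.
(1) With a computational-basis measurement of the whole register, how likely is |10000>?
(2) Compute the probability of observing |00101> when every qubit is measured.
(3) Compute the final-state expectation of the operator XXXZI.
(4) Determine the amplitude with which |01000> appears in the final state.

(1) A full measurement returns |10000> with probability 1/2.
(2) A full measurement returns |00101> with probability 0.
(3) The expectation value of XXXZI is 0.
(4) The final state's coefficient on |01000> equals 0.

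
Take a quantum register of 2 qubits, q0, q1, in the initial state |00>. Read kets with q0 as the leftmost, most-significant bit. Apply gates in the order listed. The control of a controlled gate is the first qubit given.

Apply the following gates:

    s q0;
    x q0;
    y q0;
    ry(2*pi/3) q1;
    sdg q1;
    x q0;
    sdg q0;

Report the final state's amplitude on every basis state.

After the circuit, the state carries amplitude 0 on |00>, 0 on |01>, -1/2 on |10>, sqrt(3)*I/2 on |11>.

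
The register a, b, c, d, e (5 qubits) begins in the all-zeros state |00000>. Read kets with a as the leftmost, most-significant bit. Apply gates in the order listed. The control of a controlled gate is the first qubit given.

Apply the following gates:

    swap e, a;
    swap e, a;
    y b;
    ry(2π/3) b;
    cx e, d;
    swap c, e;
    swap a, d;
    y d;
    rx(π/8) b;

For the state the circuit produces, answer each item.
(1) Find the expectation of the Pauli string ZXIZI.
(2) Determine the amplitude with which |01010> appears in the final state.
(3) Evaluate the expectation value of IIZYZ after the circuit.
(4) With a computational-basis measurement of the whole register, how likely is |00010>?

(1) In the final state, ZXIZI has expectation sqrt(3)/2. Key observation: the block from step 1 through step 2 cancels to the identity and can be dropped.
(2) The amplitude on |01010> is -cos(pi/16)/2 - sqrt(3)*I*sin(pi/16)/2.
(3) The expectation value of IIZYZ is 0.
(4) A full measurement returns |00010> with probability sqrt(sqrt(2) + 2)/8 + 1/2.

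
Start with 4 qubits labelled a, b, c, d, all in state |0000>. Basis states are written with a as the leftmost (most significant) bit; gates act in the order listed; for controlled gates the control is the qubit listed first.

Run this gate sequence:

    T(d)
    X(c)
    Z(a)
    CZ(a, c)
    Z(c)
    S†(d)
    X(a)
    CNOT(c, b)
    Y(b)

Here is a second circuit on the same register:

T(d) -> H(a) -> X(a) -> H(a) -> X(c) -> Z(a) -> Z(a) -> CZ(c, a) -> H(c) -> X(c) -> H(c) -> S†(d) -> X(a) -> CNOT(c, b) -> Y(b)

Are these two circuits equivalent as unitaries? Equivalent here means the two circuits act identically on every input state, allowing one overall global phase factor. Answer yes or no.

Yes — the two circuits implement the same unitary up to a global phase.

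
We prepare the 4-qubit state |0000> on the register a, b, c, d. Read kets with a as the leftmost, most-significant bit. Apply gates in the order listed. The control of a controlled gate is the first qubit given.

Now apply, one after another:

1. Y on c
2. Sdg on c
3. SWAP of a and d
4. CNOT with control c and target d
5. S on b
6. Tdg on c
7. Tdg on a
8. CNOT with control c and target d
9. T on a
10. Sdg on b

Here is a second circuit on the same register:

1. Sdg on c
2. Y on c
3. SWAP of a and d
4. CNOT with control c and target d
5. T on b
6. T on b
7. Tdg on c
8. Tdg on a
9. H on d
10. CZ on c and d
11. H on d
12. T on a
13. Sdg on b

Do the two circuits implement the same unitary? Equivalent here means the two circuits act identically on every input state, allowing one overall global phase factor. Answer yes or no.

No: there is an input state on which the two circuits produce genuinely different outputs (not merely differing by a phase).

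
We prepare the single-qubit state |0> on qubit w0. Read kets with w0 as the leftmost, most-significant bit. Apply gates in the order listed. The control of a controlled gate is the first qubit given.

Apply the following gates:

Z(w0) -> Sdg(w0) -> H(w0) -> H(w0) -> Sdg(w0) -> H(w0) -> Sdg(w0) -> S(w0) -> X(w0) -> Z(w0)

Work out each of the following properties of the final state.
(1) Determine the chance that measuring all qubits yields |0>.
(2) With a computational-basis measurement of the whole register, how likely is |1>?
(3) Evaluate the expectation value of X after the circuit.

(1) Outcome |0> occurs with probability 1/2.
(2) Outcome |1> occurs with probability 1/2.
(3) The observable X averages to -1.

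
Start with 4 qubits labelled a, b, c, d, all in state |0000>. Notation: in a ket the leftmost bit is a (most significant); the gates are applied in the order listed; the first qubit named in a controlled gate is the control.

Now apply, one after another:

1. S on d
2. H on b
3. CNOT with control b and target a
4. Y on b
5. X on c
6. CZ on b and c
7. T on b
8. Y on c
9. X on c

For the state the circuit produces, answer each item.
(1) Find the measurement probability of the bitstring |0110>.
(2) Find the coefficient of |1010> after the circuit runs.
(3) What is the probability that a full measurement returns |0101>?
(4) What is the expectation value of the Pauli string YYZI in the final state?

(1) A full measurement returns |0110> with probability 1/2.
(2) The amplitude on |1010> is -sqrt(2)/2.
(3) Outcome |0101> occurs with probability 0.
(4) The expectation value of YYZI is -sqrt(2)/2.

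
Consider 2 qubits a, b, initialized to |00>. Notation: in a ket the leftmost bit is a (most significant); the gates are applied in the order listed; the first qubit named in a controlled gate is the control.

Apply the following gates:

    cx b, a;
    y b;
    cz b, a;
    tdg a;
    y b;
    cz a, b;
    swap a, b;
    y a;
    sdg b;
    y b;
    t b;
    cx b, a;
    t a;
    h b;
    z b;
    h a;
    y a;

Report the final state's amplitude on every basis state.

The final amplitudes are exp(3*I*pi/4)/2 on |00>, exp(3*I*pi/4)/2 on |01>, -exp(3*I*pi/4)/2 on |10>, -exp(3*I*pi/4)/2 on |11>.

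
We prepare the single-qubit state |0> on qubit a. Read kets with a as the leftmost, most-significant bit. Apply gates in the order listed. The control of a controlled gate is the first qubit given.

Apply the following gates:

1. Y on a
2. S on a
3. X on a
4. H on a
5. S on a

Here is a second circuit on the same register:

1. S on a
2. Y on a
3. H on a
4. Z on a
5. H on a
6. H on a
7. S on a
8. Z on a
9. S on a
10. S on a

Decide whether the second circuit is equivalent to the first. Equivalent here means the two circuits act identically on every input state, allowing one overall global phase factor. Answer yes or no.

No: there is an input state on which the two circuits produce genuinely different outputs (not merely differing by a phase).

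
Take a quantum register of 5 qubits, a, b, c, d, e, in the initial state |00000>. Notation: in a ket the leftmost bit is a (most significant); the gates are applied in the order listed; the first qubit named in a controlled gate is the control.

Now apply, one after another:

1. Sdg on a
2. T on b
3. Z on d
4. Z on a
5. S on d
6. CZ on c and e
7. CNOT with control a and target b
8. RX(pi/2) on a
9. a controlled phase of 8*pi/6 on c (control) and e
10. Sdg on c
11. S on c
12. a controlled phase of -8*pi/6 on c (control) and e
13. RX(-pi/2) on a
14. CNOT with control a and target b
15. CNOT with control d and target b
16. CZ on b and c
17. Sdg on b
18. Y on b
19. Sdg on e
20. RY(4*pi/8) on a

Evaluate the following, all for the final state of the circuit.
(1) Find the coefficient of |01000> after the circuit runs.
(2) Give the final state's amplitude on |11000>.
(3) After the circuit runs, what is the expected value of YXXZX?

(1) The amplitude on |01000> is sqrt(2)*I/2.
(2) The final state's coefficient on |11000> equals sqrt(2)*I/2.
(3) The expectation value of YXXZX is 0.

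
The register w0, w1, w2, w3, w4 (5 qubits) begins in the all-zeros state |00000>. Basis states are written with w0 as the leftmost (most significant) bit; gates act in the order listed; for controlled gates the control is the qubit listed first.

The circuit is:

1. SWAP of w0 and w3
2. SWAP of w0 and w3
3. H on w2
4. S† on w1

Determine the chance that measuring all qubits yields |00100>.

The probability of measuring |00100> is 1/2. Key observation: steps 1-2 multiply out to the identity, so the circuit reduces to the remaining gates.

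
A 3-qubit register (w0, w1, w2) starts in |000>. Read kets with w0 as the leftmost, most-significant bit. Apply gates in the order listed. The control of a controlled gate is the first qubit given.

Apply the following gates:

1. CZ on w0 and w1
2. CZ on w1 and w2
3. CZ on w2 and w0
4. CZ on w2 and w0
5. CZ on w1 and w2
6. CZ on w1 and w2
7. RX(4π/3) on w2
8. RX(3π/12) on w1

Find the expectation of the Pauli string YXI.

In the final state, YXI has expectation 0. Key observation: the block from step 2 through step 5 cancels to the identity and can be dropped.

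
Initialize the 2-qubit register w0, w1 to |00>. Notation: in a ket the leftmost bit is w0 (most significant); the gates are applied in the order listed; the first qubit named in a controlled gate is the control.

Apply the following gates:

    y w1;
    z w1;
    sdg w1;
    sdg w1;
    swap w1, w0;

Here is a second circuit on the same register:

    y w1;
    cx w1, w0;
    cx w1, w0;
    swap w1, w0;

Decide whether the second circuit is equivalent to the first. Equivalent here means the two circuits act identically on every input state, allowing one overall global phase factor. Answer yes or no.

Yes, they are equivalent — the unitaries differ by at most a global phase.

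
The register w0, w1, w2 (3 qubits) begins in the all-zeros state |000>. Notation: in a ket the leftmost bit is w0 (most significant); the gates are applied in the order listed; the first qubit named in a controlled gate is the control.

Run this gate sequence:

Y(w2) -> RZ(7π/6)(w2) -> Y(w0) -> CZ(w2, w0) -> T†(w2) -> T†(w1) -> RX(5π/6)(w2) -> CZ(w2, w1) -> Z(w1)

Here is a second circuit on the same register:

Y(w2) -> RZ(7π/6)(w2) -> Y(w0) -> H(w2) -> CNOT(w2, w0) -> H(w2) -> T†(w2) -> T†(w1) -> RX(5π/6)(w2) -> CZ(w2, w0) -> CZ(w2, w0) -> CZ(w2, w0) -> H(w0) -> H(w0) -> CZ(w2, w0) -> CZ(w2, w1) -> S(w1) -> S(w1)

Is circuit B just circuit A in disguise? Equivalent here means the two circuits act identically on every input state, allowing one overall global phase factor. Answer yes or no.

No: there is an input state on which the two circuits produce genuinely different outputs (not merely differing by a phase).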